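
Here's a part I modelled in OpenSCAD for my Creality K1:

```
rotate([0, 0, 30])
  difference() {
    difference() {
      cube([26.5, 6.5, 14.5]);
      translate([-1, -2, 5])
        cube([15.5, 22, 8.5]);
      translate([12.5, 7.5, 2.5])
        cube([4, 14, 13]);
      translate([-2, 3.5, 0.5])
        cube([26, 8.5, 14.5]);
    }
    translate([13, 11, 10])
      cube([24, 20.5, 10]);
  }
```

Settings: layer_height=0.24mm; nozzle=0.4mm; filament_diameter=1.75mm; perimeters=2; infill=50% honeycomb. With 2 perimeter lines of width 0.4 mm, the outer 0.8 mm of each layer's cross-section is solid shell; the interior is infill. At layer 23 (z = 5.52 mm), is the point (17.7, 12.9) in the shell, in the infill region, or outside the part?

At z = 5.52 mm: the cube is present — its section is the full 26.5×6.5 rectangle; the cube at (-1, -2) is present — its section is the full 15.5×22 rectangle; the cube at (12.5, 7.5) is present — its section is the full 4×14 rectangle; the cube at (-2, 3.5) (footprint 26×8.5) is included at this height; After the difference (first − rest): starting from the 26.5×6.5 cube, the 15.5×22 cube at (-1, -2) partially overlaps it — only the 94.25 mm² overlap (of its 341.00 mm²) is removed, clipping the outline; the 4×14 cube at (12.5, 7.5) misses the remaining region (no effect); the 26×8.5 cube at (-2, 3.5) partially overlaps it — only the 28.50 mm² overlap (of its 221.00 mm²) is removed, clipping the outline — 1 connected region; the cube at (13, 11) does not reach this height (z outside [10, 20]); After the difference (first − rest): none of the subtracted shapes is present at this height, so the result so far is unchanged — 1 connected region; (rotated 30° about Z; rotation is an isometry so areas/perimeters/island counts are preserved). Overall, the cross-section is a single solid region. Undo the 30° rotation: the query point maps to (21.779, 2.322) in the un-rotated model frame. The nearest boundary edge runs (14.50, 3.50)→(24.00, 3.50); distance from the point to it = 1.18 mm. The point is inside the cross-section and 1.18 mm from the nearest boundary — more than the 0.8 mm shell width (2 × 0.4), so it's in the infill interior.

infill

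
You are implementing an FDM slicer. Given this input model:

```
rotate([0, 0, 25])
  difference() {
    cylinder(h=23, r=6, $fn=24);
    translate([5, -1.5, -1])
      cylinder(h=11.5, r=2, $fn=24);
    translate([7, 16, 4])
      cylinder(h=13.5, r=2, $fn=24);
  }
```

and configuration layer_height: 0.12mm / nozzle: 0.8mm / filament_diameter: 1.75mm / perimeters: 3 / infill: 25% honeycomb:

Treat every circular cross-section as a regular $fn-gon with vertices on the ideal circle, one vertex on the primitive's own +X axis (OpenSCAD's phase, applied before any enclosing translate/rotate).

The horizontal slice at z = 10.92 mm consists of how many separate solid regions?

At z = 10.92 mm: the r=6 cylinder gives a regular 24-gon of circumradius 6 (constant along its height); the cylinder at (5, -1.5) is absent (z outside [-1, 10.5]); the cylinder at (7, 16): section is a regular 24-gon, circumradius r=2; Subtracting the remaining from the first: starting from the r=6 cylinder, the r=2 cylinder at (7, 16) misses the remaining region (no effect) — 1 connected region; (rotated 25° about Z; rotation is an isometry so areas/perimeters/island counts are preserved). The result has 1 disconnected region.

1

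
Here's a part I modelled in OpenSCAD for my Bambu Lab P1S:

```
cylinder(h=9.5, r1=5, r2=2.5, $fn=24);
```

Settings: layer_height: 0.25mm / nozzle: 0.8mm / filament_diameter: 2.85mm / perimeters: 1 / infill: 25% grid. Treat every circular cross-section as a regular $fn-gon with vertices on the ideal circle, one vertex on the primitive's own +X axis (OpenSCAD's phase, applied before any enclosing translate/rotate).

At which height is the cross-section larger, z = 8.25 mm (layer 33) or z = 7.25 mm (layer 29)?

layer 29 (z = 7.25 mm)

Layer 33 (z = 8.25): the cone contributes a regular 24-gon of circumradius 2.829 (interpolated between r1=5 and r2=2.5 at t=0.868) (area = (24/2)·2.829²·sin(360°/24) = 24.86 mm²). So its area = 24.86 mm². Layer 29 (z = 7.25): the cone contributes a regular 24-gon of circumradius 3.092 (interpolated between r1=5 and r2=2.5 at t=0.763) (area = (24/2)·3.092²·sin(360°/24) = 29.70 mm²). So its area = 29.70 mm². Layer 29 is larger (29.70 vs 24.86 mm²).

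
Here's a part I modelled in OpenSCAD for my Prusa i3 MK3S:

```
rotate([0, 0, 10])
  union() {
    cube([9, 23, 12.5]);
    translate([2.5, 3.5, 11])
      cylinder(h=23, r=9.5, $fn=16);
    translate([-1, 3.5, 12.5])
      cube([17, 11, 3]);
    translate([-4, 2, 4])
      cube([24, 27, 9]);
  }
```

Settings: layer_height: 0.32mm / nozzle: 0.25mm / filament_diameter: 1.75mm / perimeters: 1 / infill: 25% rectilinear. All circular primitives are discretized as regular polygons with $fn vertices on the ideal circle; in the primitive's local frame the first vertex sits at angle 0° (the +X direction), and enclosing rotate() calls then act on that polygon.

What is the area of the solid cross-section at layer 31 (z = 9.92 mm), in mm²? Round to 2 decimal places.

At z = 9.92 mm: the cube is present — its section is the full 9×23 rectangle (area 207.00 mm²); the cylinder at (2.5, 3.5) is not intersected at this z (z outside [11, 34]); the cube at (-1, 3.5) is absent (z outside [12.5, 15.5]); the cube at (-4, 2) (footprint 24×27) is included at this height (area 648.00 mm²); Merging all regions: the regions partially overlap — summed areas 855.00 mm² minus the doubly-counted overlap 189.00 mm² gives 666.00 mm² — area = 666.00 mm²; (whole slice rotated 10° about Z — lengths, areas and connectivity unchanged). Overall, the cross-section is a single solid region. Net area = 666.00 mm².

666.00 mm²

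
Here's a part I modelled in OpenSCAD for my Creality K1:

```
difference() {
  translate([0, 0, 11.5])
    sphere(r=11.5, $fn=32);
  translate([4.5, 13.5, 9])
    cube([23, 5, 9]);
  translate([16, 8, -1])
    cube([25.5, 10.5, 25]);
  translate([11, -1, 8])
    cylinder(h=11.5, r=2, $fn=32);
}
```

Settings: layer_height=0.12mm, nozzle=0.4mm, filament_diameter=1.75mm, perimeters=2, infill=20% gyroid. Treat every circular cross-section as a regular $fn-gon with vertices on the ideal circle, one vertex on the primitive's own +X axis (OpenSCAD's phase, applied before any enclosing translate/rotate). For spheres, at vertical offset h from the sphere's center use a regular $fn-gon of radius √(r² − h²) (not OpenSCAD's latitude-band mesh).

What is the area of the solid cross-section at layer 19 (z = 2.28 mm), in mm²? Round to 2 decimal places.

At z = 2.28 mm: the r=11.5 sphere contributes a regular 32-gon of circumradius √(11.5²−9.22²) = 6.873 (area = (32/2)·6.873²·sin(360°/32) = 147.46 mm²); the cube at (4.5, 13.5) does not reach this height (z outside [9, 18]); the 25.5×10.5 cube at (16, 8) contributes its full rectangle (area 267.75 mm²); the cylinder at (11, -1) is absent (z outside [8, 19.5]); After the difference (first − rest): starting from the r=11.5 sphere (147.46 mm²), the 25.5×10.5 cube at (16, 8) misses the remaining region (no effect) — area = 147.46 mm². Overall, the cross-section is a single solid region. Net area = 147.46 mm².

147.46 mm²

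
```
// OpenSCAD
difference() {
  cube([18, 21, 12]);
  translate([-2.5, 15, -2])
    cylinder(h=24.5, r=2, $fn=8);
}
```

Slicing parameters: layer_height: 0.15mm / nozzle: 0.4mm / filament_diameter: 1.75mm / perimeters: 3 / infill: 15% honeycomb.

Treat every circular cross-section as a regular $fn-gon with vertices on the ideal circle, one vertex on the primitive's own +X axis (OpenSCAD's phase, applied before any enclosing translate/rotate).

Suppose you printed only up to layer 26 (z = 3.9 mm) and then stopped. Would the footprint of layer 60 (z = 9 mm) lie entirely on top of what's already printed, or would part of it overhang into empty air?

Compare the two slices. At z = 3.9: the 18×21 cube contributes its full rectangle (area 378.00 mm²); the cylinder at (-2.5, 15): section is a regular 8-gon, circumradius r=2 (area = (8/2)·2.000²·sin(360°/8) = 11.31 mm²); Taking the first minus the rest: starting from the 18×21 cube (378.00 mm²), the r=2 cylinder at (-2.5, 15) misses the remaining region (no effect) — area = 378.00 mm². At z = 9: the cube is present — its section is the full 18×21 rectangle (area 378.00 mm²); the cylinder at (-2.5, 15): section is a regular 8-gon, circumradius r=2 (area = (8/2)·2.000²·sin(360°/8) = 11.31 mm²); After the difference (first − rest): starting from the 18×21 cube (378.00 mm²), the r=2 cylinder at (-2.5, 15) misses the remaining region (no effect) — area = 378.00 mm². Checking containment: the cross-section at z = 9 is a subset of the cross-section at z = 3.9.

entirely on top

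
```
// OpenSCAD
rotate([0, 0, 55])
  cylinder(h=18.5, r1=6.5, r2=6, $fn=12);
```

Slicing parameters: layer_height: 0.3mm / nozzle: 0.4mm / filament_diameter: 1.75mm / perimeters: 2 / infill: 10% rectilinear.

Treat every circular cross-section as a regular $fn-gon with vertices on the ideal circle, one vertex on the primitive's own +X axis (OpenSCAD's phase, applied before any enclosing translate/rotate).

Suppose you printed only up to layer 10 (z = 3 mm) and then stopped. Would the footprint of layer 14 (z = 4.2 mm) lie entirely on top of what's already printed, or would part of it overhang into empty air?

entirely on top

Compare the two slices. At z = 3: the cone: at t=0.162 of its height the radius interpolates to r₁+(r₂−r₁)t = 6.419, giving a regular 12-gon of that circumradius (area = (12/2)·6.419²·sin(360°/12) = 123.61 mm²); (rotated 55° about Z; rotation is an isometry so areas/perimeters/island counts are preserved). At z = 4.2: the cone (r1=6.5→r2=6) has section circumradius 6.386 here — a regular 12-gon (area = (12/2)·6.386²·sin(360°/12) = 122.36 mm²); (whole slice rotated 55° about Z — lengths, areas and connectivity unchanged). Checking containment: the cross-section at z = 4.2 is a subset of the cross-section at z = 3.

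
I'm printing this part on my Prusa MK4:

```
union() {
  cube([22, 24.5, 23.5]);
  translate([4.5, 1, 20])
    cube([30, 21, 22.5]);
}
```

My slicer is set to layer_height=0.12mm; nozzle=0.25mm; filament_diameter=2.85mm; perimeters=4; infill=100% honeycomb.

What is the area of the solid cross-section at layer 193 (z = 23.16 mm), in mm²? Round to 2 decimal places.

At z = 23.16 mm: the cube (footprint 22×24.5) is included at this height (area 539.00 mm²); the cube at (4.5, 1) is present — its section is the full 30×21 rectangle (area 630.00 mm²); Merging all regions: the regions partially overlap — summed areas 1169.00 mm² minus the doubly-counted overlap 367.50 mm² gives 801.50 mm² — area = 801.50 mm². Overall, the cross-section is a single solid region. Net area = 801.50 mm².

801.50 mm²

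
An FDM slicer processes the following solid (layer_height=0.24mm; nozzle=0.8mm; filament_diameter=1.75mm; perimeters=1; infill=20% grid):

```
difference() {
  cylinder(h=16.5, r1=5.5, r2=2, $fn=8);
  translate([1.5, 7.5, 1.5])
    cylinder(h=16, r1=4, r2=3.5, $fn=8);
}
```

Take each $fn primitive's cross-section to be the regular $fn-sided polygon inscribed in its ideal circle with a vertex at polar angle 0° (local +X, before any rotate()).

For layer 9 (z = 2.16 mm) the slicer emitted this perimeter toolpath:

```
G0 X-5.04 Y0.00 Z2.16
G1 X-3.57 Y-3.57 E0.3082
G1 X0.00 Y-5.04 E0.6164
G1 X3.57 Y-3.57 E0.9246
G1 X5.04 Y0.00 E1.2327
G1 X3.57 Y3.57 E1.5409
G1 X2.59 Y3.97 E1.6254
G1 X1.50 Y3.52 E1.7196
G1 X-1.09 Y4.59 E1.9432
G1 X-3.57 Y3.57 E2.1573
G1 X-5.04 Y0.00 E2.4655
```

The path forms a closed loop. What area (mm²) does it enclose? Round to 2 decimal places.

Apply the shoelace formula to the sequence of (X, Y) vertices; enclosed area = 69.63 mm².

69.63 mm²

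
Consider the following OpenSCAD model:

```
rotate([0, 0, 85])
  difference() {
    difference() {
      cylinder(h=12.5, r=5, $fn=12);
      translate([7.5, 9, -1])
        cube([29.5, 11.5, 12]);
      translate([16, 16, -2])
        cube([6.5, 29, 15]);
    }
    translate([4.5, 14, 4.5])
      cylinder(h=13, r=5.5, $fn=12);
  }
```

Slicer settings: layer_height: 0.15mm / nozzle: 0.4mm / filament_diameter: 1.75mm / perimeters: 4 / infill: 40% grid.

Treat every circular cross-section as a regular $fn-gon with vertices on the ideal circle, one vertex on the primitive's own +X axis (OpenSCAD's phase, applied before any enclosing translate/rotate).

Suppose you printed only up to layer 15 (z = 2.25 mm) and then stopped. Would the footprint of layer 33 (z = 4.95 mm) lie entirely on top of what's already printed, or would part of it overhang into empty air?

Compare the two slices. At z = 2.25: the cylinder: section is a regular 12-gon, circumradius r=5 (area = (12/2)·5.000²·sin(360°/12) = 75.00 mm²); the cube at (7.5, 9) (footprint 29.5×11.5) is included at this height (area 339.25 mm²); the cube at (16, 16) is present — its section is the full 6.5×29 rectangle (area 188.50 mm²); Subtracting the remaining from the first: starting from the r=5 cylinder (75.00 mm²), the 29.5×11.5 cube at (7.5, 9) misses the remaining region (no effect); the 6.5×29 cube at (16, 16) misses the remaining region (no effect) — area = 75.00 mm²; the cylinder at (4.5, 14) does not reach this height (z outside [4.5, 17.5]); Taking the first minus the rest: none of the subtracted shapes is present at this height, so that combined region is unchanged — area = 75.00 mm²; (rotated 85° about Z; rotation is an isometry so areas/perimeters/island counts are preserved). At z = 4.95: the r=5 cylinder contributes a regular 12-gon of circumradius 5 (area = (12/2)·5.000²·sin(360°/12) = 75.00 mm²); the cube at (7.5, 9) (footprint 29.5×11.5) is included at this height (area 339.25 mm²); the 6.5×29 cube at (16, 16) contributes its full rectangle (area 188.50 mm²); Subtracting the remaining from the first: starting from the r=5 cylinder (75.00 mm²), the 29.5×11.5 cube at (7.5, 9) misses the remaining region (no effect); the 6.5×29 cube at (16, 16) misses the remaining region (no effect) — area = 75.00 mm²; the r=5.5 cylinder at (4.5, 14) contributes a regular 12-gon of circumradius 5.5 (area = (12/2)·5.500²·sin(360°/12) = 90.75 mm²); Subtracting the remaining from the first: starting from that combined region (75.00 mm²), the r=5.5 cylinder at (4.5, 14) misses the remaining region (no effect) — area = 75.00 mm²; (rotated 85° about Z; rotation is an isometry so areas/perimeters/island counts are preserved). Checking containment: the cross-section at z = 4.95 is a subset of the cross-section at z = 2.25.

entirely on top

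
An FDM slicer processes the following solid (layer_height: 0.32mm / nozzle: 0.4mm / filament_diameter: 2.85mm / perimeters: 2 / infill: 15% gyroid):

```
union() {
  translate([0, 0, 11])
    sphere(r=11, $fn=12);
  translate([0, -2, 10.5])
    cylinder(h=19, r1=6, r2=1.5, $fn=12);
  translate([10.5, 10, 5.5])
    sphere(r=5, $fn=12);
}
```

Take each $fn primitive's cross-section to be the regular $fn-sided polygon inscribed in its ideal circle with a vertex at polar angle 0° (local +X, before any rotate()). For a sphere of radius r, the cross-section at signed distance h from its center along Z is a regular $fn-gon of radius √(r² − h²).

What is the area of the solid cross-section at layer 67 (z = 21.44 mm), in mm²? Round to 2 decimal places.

48.66 mm²

At z = 21.44 mm: the r=11 sphere slices to a regular 12-gon of circumradius 3.465 (√(r²−h²) with h=10.44 from center) (area = (12/2)·3.465²·sin(360°/12) = 36.02 mm²); the cone at (0, -2) contributes a regular 12-gon of circumradius 3.409 (interpolated between r1=6 and r2=1.5 at t=0.576) (area = (12/2)·3.409²·sin(360°/12) = 34.86 mm²); the sphere at (10.5, 10) is absent (|z−center|=15.940 > r=5); Merging all regions: the regions partially overlap — summed areas 70.88 mm² minus the doubly-counted overlap 22.22 mm² gives 48.66 mm² — area = 48.66 mm². Overall, the cross-section is a single solid region. Net area = 48.66 mm².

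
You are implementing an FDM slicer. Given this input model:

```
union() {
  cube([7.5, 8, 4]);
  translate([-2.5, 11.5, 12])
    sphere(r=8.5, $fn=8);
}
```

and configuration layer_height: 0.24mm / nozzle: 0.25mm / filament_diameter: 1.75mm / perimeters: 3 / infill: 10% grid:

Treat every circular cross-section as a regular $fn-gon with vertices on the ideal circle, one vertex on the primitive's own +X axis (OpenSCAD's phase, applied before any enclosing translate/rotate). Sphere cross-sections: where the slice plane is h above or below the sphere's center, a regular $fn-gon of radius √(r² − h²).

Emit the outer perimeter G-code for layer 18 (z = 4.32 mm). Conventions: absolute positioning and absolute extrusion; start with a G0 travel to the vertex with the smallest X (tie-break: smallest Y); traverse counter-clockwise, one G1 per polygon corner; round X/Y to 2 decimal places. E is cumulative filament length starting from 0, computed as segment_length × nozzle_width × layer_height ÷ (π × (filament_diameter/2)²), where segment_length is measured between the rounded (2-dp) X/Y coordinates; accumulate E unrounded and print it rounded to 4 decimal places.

At z = 4.32 mm: the cube does not reach this height (z outside [0, 4]); the r=8.5 sphere at (-2.5, 11.5) contributes a regular 8-gon of circumradius √(8.5²−7.68²) = 3.642; Combining (union): only the r=8.5 sphere at (-2.5, 11.5) is present, so the union is just that shape — 1 connected region. The outline is a single polygon with 8 vertices. Extrusion per mm of travel: 0.25 × 0.24 / (π × 0.875²) = 0.024945. Accumulating E over each segment gives final E = 0.5566.

G0 X-6.14 Y11.50 Z4.32
G1 X-5.08 Y8.92 E0.0696
G1 X-2.50 Y7.86 E0.1392
G1 X0.08 Y8.92 E0.2087
G1 X1.14 Y11.50 E0.2783
G1 X0.08 Y14.08 E0.3479
G1 X-2.50 Y15.14 E0.4175
G1 X-5.08 Y14.08 E0.4870
G1 X-6.14 Y11.50 E0.5566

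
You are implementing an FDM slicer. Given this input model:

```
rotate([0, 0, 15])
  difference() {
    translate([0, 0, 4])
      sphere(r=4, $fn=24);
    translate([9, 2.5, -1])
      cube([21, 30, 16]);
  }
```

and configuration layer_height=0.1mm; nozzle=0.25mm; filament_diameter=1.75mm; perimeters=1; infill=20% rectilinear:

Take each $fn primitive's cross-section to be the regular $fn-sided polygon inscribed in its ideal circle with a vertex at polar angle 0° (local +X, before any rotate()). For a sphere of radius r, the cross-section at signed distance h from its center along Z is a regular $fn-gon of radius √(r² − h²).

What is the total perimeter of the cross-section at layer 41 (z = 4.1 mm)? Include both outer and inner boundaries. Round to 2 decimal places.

At z = 4.1 mm: the r=4 sphere contributes a regular 24-gon of circumradius √(4²−0.1²) = 3.999 (perimeter = 2·24·3.999·sin(180°/24) = 25.05 mm); the cube at (9, 2.5) is present — its section is the full 21×30 rectangle (perimeter 102.00 mm); After the difference (first − rest): starting from the r=4 sphere, the 21×30 cube at (9, 2.5) misses the remaining region (no effect) — boundary = 25.05 mm; (whole slice rotated 15° about Z — lengths, areas and connectivity unchanged). Overall, the cross-section is a single solid region. Total boundary length (outer) = 25.05 mm.

25.05 mm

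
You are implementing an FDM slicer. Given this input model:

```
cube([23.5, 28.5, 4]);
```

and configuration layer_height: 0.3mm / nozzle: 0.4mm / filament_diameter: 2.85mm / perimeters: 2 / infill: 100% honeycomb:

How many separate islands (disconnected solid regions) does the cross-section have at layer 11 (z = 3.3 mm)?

1

At z = 3.3 mm: the cube is present — its section is the full 23.5×28.5 rectangle. Overall, the cross-section is a single solid region. Island count = 1.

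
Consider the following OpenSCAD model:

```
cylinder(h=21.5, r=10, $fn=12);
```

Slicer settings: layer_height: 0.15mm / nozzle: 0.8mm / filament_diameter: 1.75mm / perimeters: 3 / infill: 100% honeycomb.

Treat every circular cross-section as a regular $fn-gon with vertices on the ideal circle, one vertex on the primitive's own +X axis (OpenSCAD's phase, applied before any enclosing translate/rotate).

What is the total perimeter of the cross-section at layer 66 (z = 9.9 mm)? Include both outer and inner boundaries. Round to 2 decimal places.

62.12 mm

At z = 9.9 mm: the r=10 cylinder gives a regular 12-gon of circumradius 10 (constant along its height) (perimeter = 2·12·10.000·sin(180°/12) = 62.12 mm). Overall, the cross-section is a single solid region. Total boundary length (outer) = 62.12 mm.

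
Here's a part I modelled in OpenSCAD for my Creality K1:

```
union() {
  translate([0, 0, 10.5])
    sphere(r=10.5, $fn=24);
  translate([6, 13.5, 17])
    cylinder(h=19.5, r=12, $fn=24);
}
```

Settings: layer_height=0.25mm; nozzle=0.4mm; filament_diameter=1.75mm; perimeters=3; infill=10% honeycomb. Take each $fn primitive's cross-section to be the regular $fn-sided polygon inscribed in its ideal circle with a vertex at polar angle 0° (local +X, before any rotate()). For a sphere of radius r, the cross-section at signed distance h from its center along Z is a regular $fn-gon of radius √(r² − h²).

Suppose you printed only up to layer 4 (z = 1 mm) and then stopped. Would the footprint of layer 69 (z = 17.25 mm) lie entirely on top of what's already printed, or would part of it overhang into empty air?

part overhangs

Compare the two slices. At z = 1: the sphere: section is a regular 24-gon, circumradius = √(r²−h²) = √(10.5²−9.5²) = 4.472 (area = (24/2)·4.472²·sin(360°/24) = 62.12 mm²); the cylinder at (6, 13.5) is not intersected at this z (z outside [17, 36.5]); Taking the union: only the r=10.5 sphere is present, so the union is just that shape — area = 62.12 mm². At z = 17.25: the r=10.5 sphere slices to a regular 24-gon of circumradius 8.043 (√(r²−h²) with h=6.75 from center) (area = (24/2)·8.043²·sin(360°/24) = 200.91 mm²); the r=12 cylinder at (6, 13.5) contributes a regular 24-gon of circumradius 12 (area = (24/2)·12.000²·sin(360°/24) = 447.24 mm²); Taking the union: the regions partially overlap — summed areas 648.15 mm² minus the doubly-counted overlap 45.95 mm² gives 602.20 mm² — area = 602.20 mm². Checking containment: at z = 17.25 the cross-section extends beyond the z = 1 cross-section by about 540.08 mm².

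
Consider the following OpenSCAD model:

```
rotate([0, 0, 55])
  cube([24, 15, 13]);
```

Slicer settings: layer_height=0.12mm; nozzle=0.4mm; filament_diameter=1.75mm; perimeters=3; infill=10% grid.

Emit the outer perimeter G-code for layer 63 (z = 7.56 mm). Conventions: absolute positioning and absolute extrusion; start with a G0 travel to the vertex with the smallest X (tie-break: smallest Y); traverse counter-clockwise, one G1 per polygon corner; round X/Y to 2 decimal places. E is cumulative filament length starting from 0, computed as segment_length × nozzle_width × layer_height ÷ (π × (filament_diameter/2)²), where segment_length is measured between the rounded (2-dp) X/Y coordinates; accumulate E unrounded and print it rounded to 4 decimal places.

G0 X-12.29 Y8.60 Z7.56
G1 X0.00 Y0.00 E0.2993
G1 X13.77 Y19.66 E0.7783
G1 X1.48 Y28.26 E1.0777
G1 X-12.29 Y8.60 E1.5567

At z = 7.56 mm: the cube is present — its section is the full 24×15 rectangle; (rotated 55° about Z; rotation is an isometry so areas/perimeters/island counts are preserved). The outline is a single polygon with 4 vertices. Extrusion per mm of travel: 0.4 × 0.12 / (π × 0.875²) = 0.019956. Accumulating E over each segment gives final E = 1.5567.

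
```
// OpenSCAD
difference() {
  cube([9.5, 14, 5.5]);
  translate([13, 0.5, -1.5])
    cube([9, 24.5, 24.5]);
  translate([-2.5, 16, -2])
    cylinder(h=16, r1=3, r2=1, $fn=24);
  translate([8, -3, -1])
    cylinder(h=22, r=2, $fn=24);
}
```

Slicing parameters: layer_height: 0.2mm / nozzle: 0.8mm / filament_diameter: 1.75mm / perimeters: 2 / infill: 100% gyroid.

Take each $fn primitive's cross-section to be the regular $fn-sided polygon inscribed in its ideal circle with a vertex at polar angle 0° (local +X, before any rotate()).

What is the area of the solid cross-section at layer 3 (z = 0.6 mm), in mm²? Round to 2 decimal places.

133.00 mm²

At z = 0.6 mm: the cube (footprint 9.5×14) is included at this height (area 133.00 mm²); the cube at (13, 0.5) (footprint 9×24.5) is included at this height (area 220.50 mm²); the cone at (-2.5, 16) contributes a regular 24-gon of circumradius 2.675 (interpolated between r1=3 and r2=1 at t=0.163) (area = (24/2)·2.675²·sin(360°/24) = 22.22 mm²); the cylinder at (8, -3): section is a regular 24-gon, circumradius r=2 (area = (24/2)·2.000²·sin(360°/24) = 12.42 mm²); After the difference (first − rest): starting from the 9.5×14 cube (133.00 mm²), the 9×24.5 cube at (13, 0.5) misses the remaining region (no effect); the cone at (-2.5, 16) misses the remaining region (no effect); the r=2 cylinder at (8, -3) misses the remaining region (no effect) — area = 133.00 mm². Overall, the cross-section is a single solid region. Net area = 133.00 mm².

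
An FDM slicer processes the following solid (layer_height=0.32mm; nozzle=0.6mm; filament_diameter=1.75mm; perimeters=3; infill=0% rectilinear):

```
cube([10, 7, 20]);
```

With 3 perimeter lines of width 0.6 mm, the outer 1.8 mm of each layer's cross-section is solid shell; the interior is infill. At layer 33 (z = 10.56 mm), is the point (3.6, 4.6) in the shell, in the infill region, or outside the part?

At z = 10.56 mm: the cube (footprint 10×7) is included at this height. Overall, the cross-section is a single solid region. The nearest boundary edge runs (10.00, 7.00)→(0.00, 7.00); distance from the point to it = 2.40 mm. The point is inside the cross-section and 2.40 mm from the nearest boundary — more than the 1.8 mm shell width (3 × 0.6), so it's in the infill interior.

infill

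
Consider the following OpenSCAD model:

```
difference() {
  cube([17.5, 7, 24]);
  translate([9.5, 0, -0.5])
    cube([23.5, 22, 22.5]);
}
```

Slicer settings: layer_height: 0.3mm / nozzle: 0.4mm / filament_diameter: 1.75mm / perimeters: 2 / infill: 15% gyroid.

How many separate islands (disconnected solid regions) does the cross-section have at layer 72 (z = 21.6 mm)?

At z = 21.6 mm: the cube (footprint 17.5×7) is included at this height; the cube at (9.5, 0) (footprint 23.5×22) is included at this height; Taking the first minus the rest: starting from the 17.5×7 cube, the 23.5×22 cube at (9.5, 0) partially overlaps it — only the 56.00 mm² overlap (of its 517.00 mm²) is removed, clipping the outline — 1 connected region. Overall, the cross-section is a single solid region. Island count = 1.

1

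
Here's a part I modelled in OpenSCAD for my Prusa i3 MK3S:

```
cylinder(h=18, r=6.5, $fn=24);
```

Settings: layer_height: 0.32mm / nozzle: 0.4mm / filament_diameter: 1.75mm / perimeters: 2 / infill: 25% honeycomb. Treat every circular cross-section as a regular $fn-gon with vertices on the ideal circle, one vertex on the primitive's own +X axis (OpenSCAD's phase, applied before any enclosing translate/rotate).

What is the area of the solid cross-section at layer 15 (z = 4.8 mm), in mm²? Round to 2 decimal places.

At z = 4.8 mm: the r=6.5 cylinder contributes a regular 24-gon of circumradius 6.5 (area = (24/2)·6.500²·sin(360°/24) = 131.22 mm²). Overall, the cross-section is a single solid region. Net area = 131.22 mm².

131.22 mm²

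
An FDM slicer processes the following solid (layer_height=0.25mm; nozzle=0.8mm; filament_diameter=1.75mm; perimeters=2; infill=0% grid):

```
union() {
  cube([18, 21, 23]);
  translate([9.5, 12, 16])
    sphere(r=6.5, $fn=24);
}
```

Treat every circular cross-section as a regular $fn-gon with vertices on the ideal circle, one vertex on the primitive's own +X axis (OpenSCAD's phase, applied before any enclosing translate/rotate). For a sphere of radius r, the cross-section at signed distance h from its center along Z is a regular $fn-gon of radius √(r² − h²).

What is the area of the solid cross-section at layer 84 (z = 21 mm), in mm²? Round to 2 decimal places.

At z = 21 mm: the cube is present — its section is the full 18×21 rectangle (area 378.00 mm²); the sphere at (9.5, 12): section is a regular 24-gon, circumradius = √(r²−h²) = √(6.5²−5²) = 4.153 (area = (24/2)·4.153²·sin(360°/24) = 53.58 mm²); Combining (union): the r=6.5 sphere at (9.5, 12) lies entirely inside the 18×21 cube, so the union is just the 18×21 cube — area = 378.00 mm². Overall, the cross-section is a single solid region. Net area = 378.00 mm².

378.00 mm²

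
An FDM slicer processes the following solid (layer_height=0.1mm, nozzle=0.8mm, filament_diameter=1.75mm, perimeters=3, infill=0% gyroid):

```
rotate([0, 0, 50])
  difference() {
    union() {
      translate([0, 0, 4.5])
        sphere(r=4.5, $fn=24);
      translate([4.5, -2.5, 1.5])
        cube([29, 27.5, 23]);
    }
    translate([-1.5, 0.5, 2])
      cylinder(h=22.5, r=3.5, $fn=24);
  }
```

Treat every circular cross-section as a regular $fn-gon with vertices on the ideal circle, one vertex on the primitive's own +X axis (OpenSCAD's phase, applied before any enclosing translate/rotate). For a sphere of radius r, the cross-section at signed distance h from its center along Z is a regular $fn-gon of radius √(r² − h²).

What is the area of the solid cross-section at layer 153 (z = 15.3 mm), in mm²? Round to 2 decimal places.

At z = 15.3 mm: the sphere does not reach this height (|z−center|=10.800 > r=4.5); the cube at (4.5, -2.5) is present — its section is the full 29×27.5 rectangle (area 797.50 mm²); Merging all regions: only the 29×27.5 cube at (4.5, -2.5) is present, so the union is just that shape — area = 797.50 mm²; the r=3.5 cylinder at (-1.5, 0.5) gives a regular 24-gon of circumradius 3.5 (constant along its height) (area = (24/2)·3.500²·sin(360°/24) = 38.05 mm²); Subtracting the remaining from the first: starting from that combined region (797.50 mm²), the r=3.5 cylinder at (-1.5, 0.5) misses the remaining region (no effect) — area = 797.50 mm²; (whole slice rotated 50° about Z — lengths, areas and connectivity unchanged). Overall, the cross-section is a single solid region. Net area = 797.50 mm².

797.50 mm²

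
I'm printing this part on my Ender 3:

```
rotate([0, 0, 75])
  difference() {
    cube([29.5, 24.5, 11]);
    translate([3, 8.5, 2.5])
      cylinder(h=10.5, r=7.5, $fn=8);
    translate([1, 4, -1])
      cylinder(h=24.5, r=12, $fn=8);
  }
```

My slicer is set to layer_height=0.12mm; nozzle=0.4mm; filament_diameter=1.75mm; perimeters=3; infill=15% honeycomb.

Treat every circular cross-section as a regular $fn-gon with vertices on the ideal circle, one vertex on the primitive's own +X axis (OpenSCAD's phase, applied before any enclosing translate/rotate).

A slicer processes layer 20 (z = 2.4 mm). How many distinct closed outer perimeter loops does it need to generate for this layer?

At z = 2.4 mm: the cube (footprint 29.5×24.5) is included at this height; the cylinder at (3, 8.5) is not intersected at this z (z outside [2.5, 13]); the r=12 cylinder at (1, 4) contributes a regular 8-gon of circumradius 12; After the difference (first − rest): starting from the 29.5×24.5 cube, the r=12 cylinder at (1, 4) partially overlaps it — only the 162.30 mm² overlap (of its 407.29 mm²) is removed, clipping the outline — 1 connected region; (whole slice rotated 75° about Z — lengths, areas and connectivity unchanged). The result has 1 disconnected region.

1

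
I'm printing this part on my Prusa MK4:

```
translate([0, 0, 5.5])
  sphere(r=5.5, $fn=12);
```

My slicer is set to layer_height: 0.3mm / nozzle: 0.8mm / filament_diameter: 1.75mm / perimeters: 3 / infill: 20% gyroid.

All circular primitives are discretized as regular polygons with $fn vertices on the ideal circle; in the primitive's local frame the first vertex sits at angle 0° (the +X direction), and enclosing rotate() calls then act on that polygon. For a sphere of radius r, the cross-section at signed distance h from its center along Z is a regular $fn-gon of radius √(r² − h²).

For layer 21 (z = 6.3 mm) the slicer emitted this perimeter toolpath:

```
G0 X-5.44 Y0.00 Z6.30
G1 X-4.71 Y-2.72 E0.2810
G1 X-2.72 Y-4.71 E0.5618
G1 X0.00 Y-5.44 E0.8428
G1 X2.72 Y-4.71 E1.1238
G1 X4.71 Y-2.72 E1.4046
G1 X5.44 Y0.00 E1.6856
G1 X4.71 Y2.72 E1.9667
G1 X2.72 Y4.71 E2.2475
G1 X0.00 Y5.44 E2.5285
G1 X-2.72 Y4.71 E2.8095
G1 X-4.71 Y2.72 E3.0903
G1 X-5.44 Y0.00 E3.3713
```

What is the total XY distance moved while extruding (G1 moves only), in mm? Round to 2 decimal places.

Sum the Euclidean lengths of each G1 segment: total = 33.79 mm.

33.79 mm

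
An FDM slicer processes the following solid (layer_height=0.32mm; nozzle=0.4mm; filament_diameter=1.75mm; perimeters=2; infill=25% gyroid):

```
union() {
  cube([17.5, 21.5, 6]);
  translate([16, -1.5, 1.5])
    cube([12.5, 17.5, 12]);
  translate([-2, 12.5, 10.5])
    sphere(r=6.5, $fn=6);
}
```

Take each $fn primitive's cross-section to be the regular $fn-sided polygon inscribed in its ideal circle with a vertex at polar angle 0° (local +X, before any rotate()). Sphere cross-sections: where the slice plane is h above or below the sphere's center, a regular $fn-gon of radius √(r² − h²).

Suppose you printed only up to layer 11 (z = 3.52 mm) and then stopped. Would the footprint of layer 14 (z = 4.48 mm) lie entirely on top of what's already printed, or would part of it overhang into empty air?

part overhangs

Compare the two slices. At z = 3.52: the cube (footprint 17.5×21.5) is included at this height (area 376.25 mm²); the cube at (16, -1.5) is present — its section is the full 12.5×17.5 rectangle (area 218.75 mm²); the sphere at (-2, 12.5) does not reach this height (|z−center|=6.980 > r=6.5); Combining (union): the regions partially overlap — summed areas 595.00 mm² minus the doubly-counted overlap 24.00 mm² gives 571.00 mm² — area = 571.00 mm². At z = 4.48: the cube is present — its section is the full 17.5×21.5 rectangle (area 376.25 mm²); the cube at (16, -1.5) (footprint 12.5×17.5) is included at this height (area 218.75 mm²); the r=6.5 sphere at (-2, 12.5) slices to a regular 6-gon of circumradius 2.451 (√(r²−h²) with h=6.02 from center) (area = (6/2)·2.451²·sin(360°/6) = 15.61 mm²); Merging all regions: the regions partially overlap — summed areas 610.61 mm² minus the doubly-counted overlap 24.35 mm² gives 586.26 mm² — area = 586.26 mm². Checking containment: at z = 4.48 the cross-section extends beyond the z = 3.52 cross-section by about 15.26 mm².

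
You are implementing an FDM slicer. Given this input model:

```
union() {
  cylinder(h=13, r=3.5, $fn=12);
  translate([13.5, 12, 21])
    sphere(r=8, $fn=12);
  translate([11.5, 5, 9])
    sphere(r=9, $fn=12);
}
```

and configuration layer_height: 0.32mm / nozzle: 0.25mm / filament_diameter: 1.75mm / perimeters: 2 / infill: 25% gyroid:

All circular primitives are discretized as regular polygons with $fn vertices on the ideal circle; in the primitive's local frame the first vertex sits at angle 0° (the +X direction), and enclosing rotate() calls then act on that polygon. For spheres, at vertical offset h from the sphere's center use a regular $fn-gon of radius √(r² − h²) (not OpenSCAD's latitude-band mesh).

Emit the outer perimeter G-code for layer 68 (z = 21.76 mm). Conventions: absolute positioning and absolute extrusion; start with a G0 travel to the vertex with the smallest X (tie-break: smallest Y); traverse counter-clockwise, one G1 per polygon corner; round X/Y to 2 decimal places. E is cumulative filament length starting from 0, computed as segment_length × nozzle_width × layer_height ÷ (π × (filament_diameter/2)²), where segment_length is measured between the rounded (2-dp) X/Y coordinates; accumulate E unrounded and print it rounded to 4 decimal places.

At z = 21.76 mm: the cylinder is absent (z outside [0, 13]); the sphere at (13.5, 12): section is a regular 12-gon, circumradius = √(r²−h²) = √(8²−0.76²) = 7.964; the sphere at (11.5, 5) does not reach this height (|z−center|=12.760 > r=9); Merging all regions: only the r=8 sphere at (13.5, 12) is present, so the union is just that shape — 1 connected region. The outline is a single polygon with 12 vertices. Extrusion per mm of travel: 0.25 × 0.32 / (π × 0.875²) = 0.033260. Accumulating E over each segment gives final E = 1.6453.

G0 X5.54 Y12.00 Z21.76
G1 X6.60 Y8.02 E0.1370
G1 X9.52 Y5.10 E0.2743
G1 X13.50 Y4.04 E0.4113
G1 X17.48 Y5.10 E0.5483
G1 X20.40 Y8.02 E0.6857
G1 X21.46 Y12.00 E0.8227
G1 X20.40 Y15.98 E0.9596
G1 X17.48 Y18.90 E1.0970
G1 X13.50 Y19.96 E1.2340
G1 X9.52 Y18.90 E1.3710
G1 X6.60 Y15.98 E1.5083
G1 X5.54 Y12.00 E1.6453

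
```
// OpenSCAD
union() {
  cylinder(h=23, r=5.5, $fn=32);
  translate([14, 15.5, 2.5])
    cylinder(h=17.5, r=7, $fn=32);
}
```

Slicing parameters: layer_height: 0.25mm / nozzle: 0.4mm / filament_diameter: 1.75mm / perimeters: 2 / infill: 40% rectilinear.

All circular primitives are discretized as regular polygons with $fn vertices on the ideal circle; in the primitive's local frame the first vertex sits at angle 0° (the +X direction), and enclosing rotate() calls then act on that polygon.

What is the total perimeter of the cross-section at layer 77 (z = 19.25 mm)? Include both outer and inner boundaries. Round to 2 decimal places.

78.41 mm

At z = 19.25 mm: the r=5.5 cylinder gives a regular 32-gon of circumradius 5.5 (constant along its height) (perimeter = 2·32·5.500·sin(180°/32) = 34.50 mm); the cylinder at (14, 15.5): section is a regular 32-gon, circumradius r=7 (perimeter = 2·32·7.000·sin(180°/32) = 43.91 mm); Combining (union): the 2 present regions are separate (no shared area or edge), so areas and boundary lengths simply add and each stays a separate island — boundary = 78.41 mm. Overall, the cross-section has 2 separate islands. Total boundary length (outer) = 78.41 mm.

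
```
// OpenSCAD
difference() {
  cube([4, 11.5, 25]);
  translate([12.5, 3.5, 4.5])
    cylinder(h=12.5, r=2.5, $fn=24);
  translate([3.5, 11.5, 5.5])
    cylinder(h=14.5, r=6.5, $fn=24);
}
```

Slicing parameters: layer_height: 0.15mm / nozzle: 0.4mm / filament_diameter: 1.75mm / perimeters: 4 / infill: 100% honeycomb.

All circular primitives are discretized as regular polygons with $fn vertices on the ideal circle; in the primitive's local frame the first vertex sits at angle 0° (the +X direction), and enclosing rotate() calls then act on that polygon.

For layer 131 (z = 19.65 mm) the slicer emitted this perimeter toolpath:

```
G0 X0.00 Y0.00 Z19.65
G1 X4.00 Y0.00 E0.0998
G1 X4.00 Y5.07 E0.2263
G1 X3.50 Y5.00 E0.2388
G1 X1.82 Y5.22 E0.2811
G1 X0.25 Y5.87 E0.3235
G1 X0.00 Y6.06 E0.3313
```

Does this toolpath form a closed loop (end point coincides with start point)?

no

Start point (G0): (0.00, 0.00). End point (last G1): the path does not return to the start — open.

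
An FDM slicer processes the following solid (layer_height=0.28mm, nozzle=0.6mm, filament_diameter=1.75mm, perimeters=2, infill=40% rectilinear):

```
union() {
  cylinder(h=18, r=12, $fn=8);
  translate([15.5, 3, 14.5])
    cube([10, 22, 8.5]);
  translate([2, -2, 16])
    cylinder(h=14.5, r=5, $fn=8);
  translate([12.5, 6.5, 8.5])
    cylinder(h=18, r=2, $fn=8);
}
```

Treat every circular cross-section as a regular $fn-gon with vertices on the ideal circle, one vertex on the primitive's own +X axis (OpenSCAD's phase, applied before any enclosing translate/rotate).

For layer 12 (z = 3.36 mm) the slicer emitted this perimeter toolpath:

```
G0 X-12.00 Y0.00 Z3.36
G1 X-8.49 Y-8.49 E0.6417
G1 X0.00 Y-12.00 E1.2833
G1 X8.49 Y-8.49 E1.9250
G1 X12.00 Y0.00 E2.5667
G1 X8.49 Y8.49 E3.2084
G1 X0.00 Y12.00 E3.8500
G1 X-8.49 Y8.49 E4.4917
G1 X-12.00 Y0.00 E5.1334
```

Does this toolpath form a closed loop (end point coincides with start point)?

yes

Start point (G0): (-12.00, 0.00). End point (last G1): the path returns to the start — closed.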